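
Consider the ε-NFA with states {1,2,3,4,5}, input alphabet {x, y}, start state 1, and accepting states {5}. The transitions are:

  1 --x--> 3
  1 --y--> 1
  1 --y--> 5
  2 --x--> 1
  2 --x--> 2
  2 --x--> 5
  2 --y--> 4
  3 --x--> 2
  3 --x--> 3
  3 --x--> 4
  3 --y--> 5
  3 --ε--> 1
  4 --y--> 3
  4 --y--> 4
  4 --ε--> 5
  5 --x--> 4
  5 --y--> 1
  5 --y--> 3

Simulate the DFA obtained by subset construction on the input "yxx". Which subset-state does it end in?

{1,2,3,4,5}

Start: {1}.
δ(1,y) = {1,5}.
Union: {1,5}.
After y: {1,5}.
δ(1,x) = {3}; δ(5,x) = {4}.
Union: {3,4}.
ε-closure gives {1,3,4,5}.
After x: {1,3,4,5}.
δ(1,x) = {3}; δ(3,x) = {2,3,4}; δ(4,x) = ∅; δ(5,x) = {4}.
Union: {2,3,4}.
ε-closure gives {1,2,3,4,5}.
After x: {1,2,3,4,5}.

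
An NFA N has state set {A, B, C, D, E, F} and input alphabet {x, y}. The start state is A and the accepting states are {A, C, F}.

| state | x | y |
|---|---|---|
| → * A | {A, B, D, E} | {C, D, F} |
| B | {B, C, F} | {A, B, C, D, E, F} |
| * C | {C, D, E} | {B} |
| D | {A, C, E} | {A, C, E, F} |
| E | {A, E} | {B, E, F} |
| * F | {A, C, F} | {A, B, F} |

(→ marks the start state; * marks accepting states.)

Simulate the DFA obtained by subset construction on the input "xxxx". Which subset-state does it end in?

{A, B, C, D, E, F}

Start: {A}.
δ(A,x) = {A, B, D, E}.
Union: {A, B, D, E}.
After x: {A, B, D, E}.
δ(A,x) = {A, B, D, E}; δ(B,x) = {B, C, F}; δ(D,x) = {A, C, E}; δ(E,x) = {A, E}.
Union: {A, B, C, D, E, F}.
After x: {A, B, C, D, E, F}.
δ(A,x) = {A, B, D, E}; δ(B,x) = {B, C, F}; δ(C,x) = {C, D, E}; δ(D,x) = {A, C, E}; δ(E,x) = {A, E}; δ(F,x) = {A, C, F}.
Union: {A, B, C, D, E, F}.
After x: {A, B, C, D, E, F}.
δ(A,x) = {A, B, D, E}; δ(B,x) = {B, C, F}; δ(C,x) = {C, D, E}; δ(D,x) = {A, C, E}; δ(E,x) = {A, E}; δ(F,x) = {A, C, F}.
Union: {A, B, C, D, E, F}.
After x: {A, B, C, D, E, F}.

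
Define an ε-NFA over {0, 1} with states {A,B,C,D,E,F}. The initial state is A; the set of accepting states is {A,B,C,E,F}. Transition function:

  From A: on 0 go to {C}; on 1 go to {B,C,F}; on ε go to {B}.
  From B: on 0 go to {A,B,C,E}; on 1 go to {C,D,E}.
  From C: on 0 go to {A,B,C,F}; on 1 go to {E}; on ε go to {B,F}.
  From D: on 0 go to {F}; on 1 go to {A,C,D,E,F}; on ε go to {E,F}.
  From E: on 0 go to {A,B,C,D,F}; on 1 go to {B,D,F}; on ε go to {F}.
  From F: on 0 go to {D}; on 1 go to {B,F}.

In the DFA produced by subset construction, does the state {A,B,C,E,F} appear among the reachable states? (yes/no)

yes

Start state of the DFA: {A,B} (ε-closure of the NFA start).
{A,B} --0--> {A,B,C,E,F}  [new]
{A,B} --1--> {B,C,D,E,F}  [new]
{A,B,C,E,F} --0--> {A,B,C,D,E,F}  [new]
{A,B,C,E,F} --1--> {B,C,D,E,F}  [seen]
{B,C,D,E,F} --0--> {A,B,C,D,E,F}  [seen]
{B,C,D,E,F} --1--> {A,B,C,D,E,F}  [seen]
{A,B,C,D,E,F} --0--> {A,B,C,D,E,F}  [seen]
{A,B,C,D,E,F} --1--> {A,B,C,D,E,F}  [seen]
Reachable DFA states: {A,B}, {A,B,C,E,F}, {B,C,D,E,F}, {A,B,C,D,E,F}.
{A,B,C,E,F} is among them.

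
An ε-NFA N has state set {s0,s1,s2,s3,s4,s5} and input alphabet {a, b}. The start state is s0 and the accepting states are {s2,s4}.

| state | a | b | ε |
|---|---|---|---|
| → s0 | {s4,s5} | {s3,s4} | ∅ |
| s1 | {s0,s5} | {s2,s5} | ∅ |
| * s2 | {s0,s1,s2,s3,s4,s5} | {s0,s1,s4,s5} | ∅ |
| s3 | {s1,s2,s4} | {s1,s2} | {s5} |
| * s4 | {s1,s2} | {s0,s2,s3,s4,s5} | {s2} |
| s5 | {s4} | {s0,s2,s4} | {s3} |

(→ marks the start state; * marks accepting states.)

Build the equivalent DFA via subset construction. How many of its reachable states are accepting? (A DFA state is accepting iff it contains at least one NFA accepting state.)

2

Start state of the DFA: {s0} (ε-closure of the NFA start).
{s0} --a--> {s2,s3,s4,s5}  [new]
{s0} --b--> {s2,s3,s4,s5}  [seen]
{s2,s3,s4,s5} --a--> {s0,s1,s2,s3,s4,s5}  [new]
{s2,s3,s4,s5} --b--> {s0,s1,s2,s3,s4,s5}  [seen]
{s0,s1,s2,s3,s4,s5} --a--> {s0,s1,s2,s3,s4,s5}  [seen]
{s0,s1,s2,s3,s4,s5} --b--> {s0,s1,s2,s3,s4,s5}  [seen]
Reachable DFA states: {s0}, {s2,s3,s4,s5}, {s0,s1,s2,s3,s4,s5}.
Accepting DFA states (contain an NFA accepting state): {s2,s3,s4,s5}, {s0,s1,s2,s3,s4,s5}.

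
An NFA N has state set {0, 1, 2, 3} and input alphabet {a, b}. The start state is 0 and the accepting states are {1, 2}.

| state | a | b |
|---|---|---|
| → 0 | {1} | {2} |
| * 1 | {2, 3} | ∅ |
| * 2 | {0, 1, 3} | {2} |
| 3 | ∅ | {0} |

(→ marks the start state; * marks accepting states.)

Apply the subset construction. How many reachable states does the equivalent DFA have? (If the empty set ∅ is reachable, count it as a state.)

Start state of the DFA: {0}.
{0} --a--> {1}  [new]
{0} --b--> {2}  [new]
{1} --a--> {2, 3}  [new]
{1} --b--> ∅  [new]
{2} --a--> {0, 1, 3}  [new]
{2} --b--> {2}  [seen]
{2, 3} --a--> {0, 1, 3}  [seen]
{2, 3} --b--> {0, 2}  [new]
∅ --a--> ∅  [seen]
∅ --b--> ∅  [seen]
{0, 1, 3} --a--> {1, 2, 3}  [new]
{0, 1, 3} --b--> {0, 2}  [seen]
{0, 2} --a--> {0, 1, 3}  [seen]
{0, 2} --b--> {2}  [seen]
{1, 2, 3} --a--> {0, 1, 2, 3}  [new]
{1, 2, 3} --b--> {0, 2}  [seen]
{0, 1, 2, 3} --a--> {0, 1, 2, 3}  [seen]
{0, 1, 2, 3} --b--> {0, 2}  [seen]
Reachable DFA states: {0}, {1}, {2}, {2, 3}, ∅, {0, 1, 3}, {0, 2}, {1, 2, 3}, {0, 1, 2, 3}.

9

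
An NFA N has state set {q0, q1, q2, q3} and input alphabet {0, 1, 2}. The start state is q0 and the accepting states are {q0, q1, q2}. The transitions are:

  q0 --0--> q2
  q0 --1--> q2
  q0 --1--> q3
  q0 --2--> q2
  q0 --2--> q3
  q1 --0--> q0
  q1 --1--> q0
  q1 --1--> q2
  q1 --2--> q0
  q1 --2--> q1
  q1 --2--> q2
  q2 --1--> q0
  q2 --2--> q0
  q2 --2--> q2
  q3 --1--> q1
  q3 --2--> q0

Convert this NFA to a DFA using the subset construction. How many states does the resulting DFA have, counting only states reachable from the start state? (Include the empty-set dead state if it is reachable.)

Start state of the DFA: {q0}.
{q0} --0--> {q2}  [new]
{q0} --1--> {q2, q3}  [new]
{q0} --2--> {q2, q3}  [seen]
{q2} --0--> ∅  [new]
{q2} --1--> {q0}  [seen]
{q2} --2--> {q0, q2}  [new]
{q2, q3} --0--> ∅  [seen]
{q2, q3} --1--> {q0, q1}  [new]
{q2, q3} --2--> {q0, q2}  [seen]
∅ --0--> ∅  [seen]
∅ --1--> ∅  [seen]
∅ --2--> ∅  [seen]
{q0, q2} --0--> {q2}  [seen]
{q0, q2} --1--> {q0, q2, q3}  [new]
{q0, q2} --2--> {q0, q2, q3}  [seen]
{q0, q1} --0--> {q0, q2}  [seen]
{q0, q1} --1--> {q0, q2, q3}  [seen]
{q0, q1} --2--> {q0, q1, q2, q3}  [new]
{q0, q2, q3} --0--> {q2}  [seen]
{q0, q2, q3} --1--> {q0, q1, q2, q3}  [seen]
{q0, q2, q3} --2--> {q0, q2, q3}  [seen]
{q0, q1, q2, q3} --0--> {q0, q2}  [seen]
{q0, q1, q2, q3} --1--> {q0, q1, q2, q3}  [seen]
{q0, q1, q2, q3} --2--> {q0, q1, q2, q3}  [seen]
Reachable DFA states: {q0}, {q2}, {q2, q3}, ∅, {q0, q2}, {q0, q1}, {q0, q2, q3}, {q0, q1, q2, q3}.

8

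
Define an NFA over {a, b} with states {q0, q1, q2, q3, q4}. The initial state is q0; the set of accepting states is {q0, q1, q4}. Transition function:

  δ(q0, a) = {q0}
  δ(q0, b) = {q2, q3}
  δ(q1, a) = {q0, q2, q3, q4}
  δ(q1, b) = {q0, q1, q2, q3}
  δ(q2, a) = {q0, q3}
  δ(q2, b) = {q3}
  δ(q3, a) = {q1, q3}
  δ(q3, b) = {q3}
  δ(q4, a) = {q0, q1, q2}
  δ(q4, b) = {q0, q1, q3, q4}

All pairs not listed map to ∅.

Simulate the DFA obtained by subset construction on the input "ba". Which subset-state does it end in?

Start: {q0}.
δ(q0,b) = {q2, q3}.
Union: {q2, q3}.
After b: {q2, q3}.
δ(q2,a) = {q0, q3}; δ(q3,a) = {q1, q3}.
Union: {q0, q1, q3}.
After a: {q0, q1, q3}.

{q0, q1, q3}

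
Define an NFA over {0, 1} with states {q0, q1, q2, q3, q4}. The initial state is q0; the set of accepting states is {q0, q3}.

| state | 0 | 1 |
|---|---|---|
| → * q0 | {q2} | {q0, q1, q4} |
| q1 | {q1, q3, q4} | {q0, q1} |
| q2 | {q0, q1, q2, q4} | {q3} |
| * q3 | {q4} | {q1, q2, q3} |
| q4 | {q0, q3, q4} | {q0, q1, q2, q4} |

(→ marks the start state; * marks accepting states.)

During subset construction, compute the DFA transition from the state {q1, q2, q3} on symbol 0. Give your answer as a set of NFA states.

{q0, q1, q2, q3, q4}

δ(q1,0) = {q1, q3, q4}; δ(q2,0) = {q0, q1, q2, q4}; δ(q3,0) = {q4}.
Union: {q0, q1, q2, q3, q4}.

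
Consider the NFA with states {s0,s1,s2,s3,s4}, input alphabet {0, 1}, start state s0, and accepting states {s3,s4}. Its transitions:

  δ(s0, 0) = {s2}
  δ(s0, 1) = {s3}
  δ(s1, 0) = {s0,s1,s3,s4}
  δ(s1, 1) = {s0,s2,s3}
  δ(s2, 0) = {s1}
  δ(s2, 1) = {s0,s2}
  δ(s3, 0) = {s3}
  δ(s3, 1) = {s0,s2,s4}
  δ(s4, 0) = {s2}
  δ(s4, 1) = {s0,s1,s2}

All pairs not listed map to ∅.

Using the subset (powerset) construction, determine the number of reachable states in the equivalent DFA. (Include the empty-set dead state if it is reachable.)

13

Start state of the DFA: {s0}.
{s0} --0--> {s2}  [new]
{s0} --1--> {s3}  [new]
{s2} --0--> {s1}  [new]
{s2} --1--> {s0,s2}  [new]
{s3} --0--> {s3}  [seen]
{s3} --1--> {s0,s2,s4}  [new]
{s1} --0--> {s0,s1,s3,s4}  [new]
{s1} --1--> {s0,s2,s3}  [new]
{s0,s2} --0--> {s1,s2}  [new]
{s0,s2} --1--> {s0,s2,s3}  [seen]
{s0,s2,s4} --0--> {s1,s2}  [seen]
{s0,s2,s4} --1--> {s0,s1,s2,s3}  [new]
{s0,s1,s3,s4} --0--> {s0,s1,s2,s3,s4}  [new]
{s0,s1,s3,s4} --1--> {s0,s1,s2,s3,s4}  [seen]
{s0,s2,s3} --0--> {s1,s2,s3}  [new]
{s0,s2,s3} --1--> {s0,s2,s3,s4}  [new]
{s1,s2} --0--> {s0,s1,s3,s4}  [seen]
{s1,s2} --1--> {s0,s2,s3}  [seen]
{s0,s1,s2,s3} --0--> {s0,s1,s2,s3,s4}  [seen]
{s0,s1,s2,s3} --1--> {s0,s2,s3,s4}  [seen]
{s0,s1,s2,s3,s4} --0--> {s0,s1,s2,s3,s4}  [seen]
{s0,s1,s2,s3,s4} --1--> {s0,s1,s2,s3,s4}  [seen]
{s1,s2,s3} --0--> {s0,s1,s3,s4}  [seen]
{s1,s2,s3} --1--> {s0,s2,s3,s4}  [seen]
{s0,s2,s3,s4} --0--> {s1,s2,s3}  [seen]
{s0,s2,s3,s4} --1--> {s0,s1,s2,s3,s4}  [seen]
Reachable DFA states: {s0}, {s2}, {s3}, {s1}, {s0,s2}, {s0,s2,s4}, {s0,s1,s3,s4}, {s0,s2,s3}, {s1,s2}, {s0,s1,s2,s3}, {s0,s1,s2,s3,s4}, {s1,s2,s3}, {s0,s2,s3,s4}.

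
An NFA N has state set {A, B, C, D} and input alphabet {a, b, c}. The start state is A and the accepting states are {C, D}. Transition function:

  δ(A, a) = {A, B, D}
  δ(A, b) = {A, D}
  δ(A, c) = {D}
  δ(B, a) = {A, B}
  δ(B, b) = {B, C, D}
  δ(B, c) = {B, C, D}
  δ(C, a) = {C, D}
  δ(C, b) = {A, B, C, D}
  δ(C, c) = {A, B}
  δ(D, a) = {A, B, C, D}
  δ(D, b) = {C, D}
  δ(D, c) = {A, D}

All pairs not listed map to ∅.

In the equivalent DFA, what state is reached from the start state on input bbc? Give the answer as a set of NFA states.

{A, B, D}

Start: {A}.
δ(A,b) = {A, D}.
Union: {A, D}.
After b: {A, D}.
δ(A,b) = {A, D}; δ(D,b) = {C, D}.
Union: {A, C, D}.
After b: {A, C, D}.
δ(A,c) = {D}; δ(C,c) = {A, B}; δ(D,c) = {A, D}.
Union: {A, B, D}.
After c: {A, B, D}.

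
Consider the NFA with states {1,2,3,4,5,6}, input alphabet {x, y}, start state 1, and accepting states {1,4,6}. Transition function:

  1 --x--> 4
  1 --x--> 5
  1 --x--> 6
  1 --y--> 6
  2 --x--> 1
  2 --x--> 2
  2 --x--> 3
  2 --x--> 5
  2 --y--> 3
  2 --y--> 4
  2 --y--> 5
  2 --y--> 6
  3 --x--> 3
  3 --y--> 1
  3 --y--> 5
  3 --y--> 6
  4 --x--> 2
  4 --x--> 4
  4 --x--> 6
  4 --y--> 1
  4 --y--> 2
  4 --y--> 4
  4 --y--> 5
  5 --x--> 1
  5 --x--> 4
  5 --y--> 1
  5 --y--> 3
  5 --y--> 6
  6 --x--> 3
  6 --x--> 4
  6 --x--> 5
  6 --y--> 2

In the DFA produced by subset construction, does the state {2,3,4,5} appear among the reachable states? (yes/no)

no

Start state of the DFA: {1}.
{1} --x--> {4,5,6}  [new]
{1} --y--> {6}  [new]
{4,5,6} --x--> {1,2,3,4,5,6}  [new]
{4,5,6} --y--> {1,2,3,4,5,6}  [seen]
{6} --x--> {3,4,5}  [new]
{6} --y--> {2}  [new]
{1,2,3,4,5,6} --x--> {1,2,3,4,5,6}  [seen]
{1,2,3,4,5,6} --y--> {1,2,3,4,5,6}  [seen]
{3,4,5} --x--> {1,2,3,4,6}  [new]
{3,4,5} --y--> {1,2,3,4,5,6}  [seen]
{2} --x--> {1,2,3,5}  [new]
{2} --y--> {3,4,5,6}  [new]
{1,2,3,4,6} --x--> {1,2,3,4,5,6}  [seen]
{1,2,3,4,6} --y--> {1,2,3,4,5,6}  [seen]
{1,2,3,5} --x--> {1,2,3,4,5,6}  [seen]
{1,2,3,5} --y--> {1,3,4,5,6}  [new]
{3,4,5,6} --x--> {1,2,3,4,5,6}  [seen]
{3,4,5,6} --y--> {1,2,3,4,5,6}  [seen]
{1,3,4,5,6} --x--> {1,2,3,4,5,6}  [seen]
{1,3,4,5,6} --y--> {1,2,3,4,5,6}  [seen]
Reachable DFA states: {1}, {4,5,6}, {6}, {1,2,3,4,5,6}, {3,4,5}, {2}, {1,2,3,4,6}, {1,2,3,5}, {3,4,5,6}, {1,3,4,5,6}.
{2,3,4,5} is not among them.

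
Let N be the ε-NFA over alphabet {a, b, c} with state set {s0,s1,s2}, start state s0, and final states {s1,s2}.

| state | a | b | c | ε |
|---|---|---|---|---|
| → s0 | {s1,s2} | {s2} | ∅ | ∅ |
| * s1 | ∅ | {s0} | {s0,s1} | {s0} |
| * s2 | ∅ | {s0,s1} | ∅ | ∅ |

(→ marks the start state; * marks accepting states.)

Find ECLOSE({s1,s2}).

Begin with {s1,s2}.
s1 →ε {s0}; add s0.
ε-closure = {s0,s1,s2}.

{s0,s1,s2}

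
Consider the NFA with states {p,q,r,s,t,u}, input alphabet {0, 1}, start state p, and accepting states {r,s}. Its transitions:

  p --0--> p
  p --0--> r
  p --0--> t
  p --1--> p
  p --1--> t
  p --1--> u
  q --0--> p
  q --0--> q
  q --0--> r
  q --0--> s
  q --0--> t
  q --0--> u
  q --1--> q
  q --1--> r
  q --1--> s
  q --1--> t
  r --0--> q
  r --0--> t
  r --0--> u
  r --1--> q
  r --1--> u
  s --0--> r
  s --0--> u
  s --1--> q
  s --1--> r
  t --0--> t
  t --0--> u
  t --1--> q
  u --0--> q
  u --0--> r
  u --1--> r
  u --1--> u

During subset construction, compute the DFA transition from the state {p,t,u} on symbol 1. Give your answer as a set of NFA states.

δ(p,1) = {p,t,u}; δ(t,1) = {q}; δ(u,1) = {r,u}.
Union: {p,q,r,t,u}.

{p,q,r,t,u}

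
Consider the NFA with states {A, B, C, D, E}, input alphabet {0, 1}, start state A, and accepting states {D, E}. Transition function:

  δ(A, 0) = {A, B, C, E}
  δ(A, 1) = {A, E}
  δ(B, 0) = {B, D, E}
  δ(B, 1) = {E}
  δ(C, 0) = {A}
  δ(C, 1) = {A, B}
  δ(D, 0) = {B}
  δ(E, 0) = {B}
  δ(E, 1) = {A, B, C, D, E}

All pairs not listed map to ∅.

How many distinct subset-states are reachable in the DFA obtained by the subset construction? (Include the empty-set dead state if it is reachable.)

Start state of the DFA: {A}.
{A} --0--> {A, B, C, E}  [new]
{A} --1--> {A, E}  [new]
{A, B, C, E} --0--> {A, B, C, D, E}  [new]
{A, B, C, E} --1--> {A, B, C, D, E}  [seen]
{A, E} --0--> {A, B, C, E}  [seen]
{A, E} --1--> {A, B, C, D, E}  [seen]
{A, B, C, D, E} --0--> {A, B, C, D, E}  [seen]
{A, B, C, D, E} --1--> {A, B, C, D, E}  [seen]
Reachable DFA states: {A}, {A, B, C, E}, {A, E}, {A, B, C, D, E}.

4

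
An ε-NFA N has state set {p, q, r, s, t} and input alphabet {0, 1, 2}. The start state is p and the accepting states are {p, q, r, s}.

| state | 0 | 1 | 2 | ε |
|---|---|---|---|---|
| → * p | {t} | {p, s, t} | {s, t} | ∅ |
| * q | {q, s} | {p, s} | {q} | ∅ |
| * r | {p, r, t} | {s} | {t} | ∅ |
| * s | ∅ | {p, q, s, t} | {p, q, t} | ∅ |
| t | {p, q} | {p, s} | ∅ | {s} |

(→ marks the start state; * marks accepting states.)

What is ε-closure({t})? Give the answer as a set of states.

{s, t}

Begin with {t}.
t →ε {s}; add s.
ε-closure = {s, t}.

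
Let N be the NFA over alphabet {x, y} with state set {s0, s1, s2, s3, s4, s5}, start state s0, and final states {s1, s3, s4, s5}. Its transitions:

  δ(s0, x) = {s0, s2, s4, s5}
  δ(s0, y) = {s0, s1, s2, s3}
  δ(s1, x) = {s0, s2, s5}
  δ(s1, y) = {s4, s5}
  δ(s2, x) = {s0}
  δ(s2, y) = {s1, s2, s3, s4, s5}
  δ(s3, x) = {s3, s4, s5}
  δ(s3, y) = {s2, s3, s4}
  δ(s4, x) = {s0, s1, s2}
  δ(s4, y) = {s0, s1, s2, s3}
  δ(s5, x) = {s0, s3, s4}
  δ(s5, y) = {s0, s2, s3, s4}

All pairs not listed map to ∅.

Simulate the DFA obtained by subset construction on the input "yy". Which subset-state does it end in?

{s0, s1, s2, s3, s4, s5}

Start: {s0}.
δ(s0,y) = {s0, s1, s2, s3}.
Union: {s0, s1, s2, s3}.
After y: {s0, s1, s2, s3}.
δ(s0,y) = {s0, s1, s2, s3}; δ(s1,y) = {s4, s5}; δ(s2,y) = {s1, s2, s3, s4, s5}; δ(s3,y) = {s2, s3, s4}.
Union: {s0, s1, s2, s3, s4, s5}.
After y: {s0, s1, s2, s3, s4, s5}.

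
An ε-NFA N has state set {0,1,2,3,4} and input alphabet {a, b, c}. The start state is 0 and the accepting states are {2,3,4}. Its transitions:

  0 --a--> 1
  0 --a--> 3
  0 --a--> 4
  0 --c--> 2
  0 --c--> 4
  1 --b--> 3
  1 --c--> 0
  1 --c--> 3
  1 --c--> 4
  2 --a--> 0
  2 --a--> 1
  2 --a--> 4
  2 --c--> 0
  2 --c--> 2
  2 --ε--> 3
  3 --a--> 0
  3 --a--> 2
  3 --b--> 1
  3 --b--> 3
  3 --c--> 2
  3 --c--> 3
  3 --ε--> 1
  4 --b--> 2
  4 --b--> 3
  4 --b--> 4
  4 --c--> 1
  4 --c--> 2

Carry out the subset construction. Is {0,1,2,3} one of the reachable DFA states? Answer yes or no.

Start state of the DFA: {0} (ε-closure of the NFA start).
{0} --a--> {1,3,4}  [new]
{0} --b--> ∅  [new]
{0} --c--> {1,2,3,4}  [new]
{1,3,4} --a--> {0,1,2,3}  [new]
{1,3,4} --b--> {1,2,3,4}  [seen]
{1,3,4} --c--> {0,1,2,3,4}  [new]
∅ --a--> ∅  [seen]
∅ --b--> ∅  [seen]
∅ --c--> ∅  [seen]
{1,2,3,4} --a--> {0,1,2,3,4}  [seen]
{1,2,3,4} --b--> {1,2,3,4}  [seen]
{1,2,3,4} --c--> {0,1,2,3,4}  [seen]
{0,1,2,3} --a--> {0,1,2,3,4}  [seen]
{0,1,2,3} --b--> {1,3}  [new]
{0,1,2,3} --c--> {0,1,2,3,4}  [seen]
{0,1,2,3,4} --a--> {0,1,2,3,4}  [seen]
{0,1,2,3,4} --b--> {1,2,3,4}  [seen]
{0,1,2,3,4} --c--> {0,1,2,3,4}  [seen]
{1,3} --a--> {0,1,2,3}  [seen]
{1,3} --b--> {1,3}  [seen]
{1,3} --c--> {0,1,2,3,4}  [seen]
Reachable DFA states: {0}, {1,3,4}, ∅, {1,2,3,4}, {0,1,2,3}, {0,1,2,3,4}, {1,3}.
{0,1,2,3} is among them.

yes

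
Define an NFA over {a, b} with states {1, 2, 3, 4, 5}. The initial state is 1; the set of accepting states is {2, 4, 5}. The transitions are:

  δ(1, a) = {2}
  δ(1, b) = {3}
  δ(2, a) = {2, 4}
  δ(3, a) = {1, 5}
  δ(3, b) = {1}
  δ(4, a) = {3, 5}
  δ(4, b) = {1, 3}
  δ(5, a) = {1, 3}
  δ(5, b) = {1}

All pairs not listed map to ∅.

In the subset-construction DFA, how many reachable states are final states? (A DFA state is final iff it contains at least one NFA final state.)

9

Start state of the DFA: {1}.
{1} --a--> {2}  [new]
{1} --b--> {3}  [new]
{2} --a--> {2, 4}  [new]
{2} --b--> ∅  [new]
{3} --a--> {1, 5}  [new]
{3} --b--> {1}  [seen]
{2, 4} --a--> {2, 3, 4, 5}  [new]
{2, 4} --b--> {1, 3}  [new]
∅ --a--> ∅  [seen]
∅ --b--> ∅  [seen]
{1, 5} --a--> {1, 2, 3}  [new]
{1, 5} --b--> {1, 3}  [seen]
{2, 3, 4, 5} --a--> {1, 2, 3, 4, 5}  [new]
{2, 3, 4, 5} --b--> {1, 3}  [seen]
{1, 3} --a--> {1, 2, 5}  [new]
{1, 3} --b--> {1, 3}  [seen]
{1, 2, 3} --a--> {1, 2, 4, 5}  [new]
{1, 2, 3} --b--> {1, 3}  [seen]
{1, 2, 3, 4, 5} --a--> {1, 2, 3, 4, 5}  [seen]
{1, 2, 3, 4, 5} --b--> {1, 3}  [seen]
{1, 2, 5} --a--> {1, 2, 3, 4}  [new]
{1, 2, 5} --b--> {1, 3}  [seen]
{1, 2, 4, 5} --a--> {1, 2, 3, 4, 5}  [seen]
{1, 2, 4, 5} --b--> {1, 3}  [seen]
{1, 2, 3, 4} --a--> {1, 2, 3, 4, 5}  [seen]
{1, 2, 3, 4} --b--> {1, 3}  [seen]
Reachable DFA states: {1}, {2}, {3}, {2, 4}, ∅, {1, 5}, {2, 3, 4, 5}, {1, 3}, {1, 2, 3}, {1, 2, 3, 4, 5}, {1, 2, 5}, {1, 2, 4, 5}, {1, 2, 3, 4}.
Accepting DFA states (contain an NFA accepting state): {2}, {2, 4}, {1, 5}, {2, 3, 4, 5}, {1, 2, 3}, {1, 2, 3, 4, 5}, {1, 2, 5}, {1, 2, 4, 5}, {1, 2, 3, 4}.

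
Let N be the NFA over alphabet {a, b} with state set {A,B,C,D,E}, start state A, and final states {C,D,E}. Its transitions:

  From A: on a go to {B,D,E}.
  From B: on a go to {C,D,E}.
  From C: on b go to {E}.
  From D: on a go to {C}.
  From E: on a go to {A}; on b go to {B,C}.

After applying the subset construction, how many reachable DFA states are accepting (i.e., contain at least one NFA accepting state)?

8

Start state of the DFA: {A}.
{A} --a--> {B,D,E}  [new]
{A} --b--> ∅  [new]
{B,D,E} --a--> {A,C,D,E}  [new]
{B,D,E} --b--> {B,C}  [new]
∅ --a--> ∅  [seen]
∅ --b--> ∅  [seen]
{A,C,D,E} --a--> {A,B,C,D,E}  [new]
{A,C,D,E} --b--> {B,C,E}  [new]
{B,C} --a--> {C,D,E}  [new]
{B,C} --b--> {E}  [new]
{A,B,C,D,E} --a--> {A,B,C,D,E}  [seen]
{A,B,C,D,E} --b--> {B,C,E}  [seen]
{B,C,E} --a--> {A,C,D,E}  [seen]
{B,C,E} --b--> {B,C,E}  [seen]
{C,D,E} --a--> {A,C}  [new]
{C,D,E} --b--> {B,C,E}  [seen]
{E} --a--> {A}  [seen]
{E} --b--> {B,C}  [seen]
{A,C} --a--> {B,D,E}  [seen]
{A,C} --b--> {E}  [seen]
Reachable DFA states: {A}, {B,D,E}, ∅, {A,C,D,E}, {B,C}, {A,B,C,D,E}, {B,C,E}, {C,D,E}, {E}, {A,C}.
Accepting DFA states (contain an NFA accepting state): {B,D,E}, {A,C,D,E}, {B,C}, {A,B,C,D,E}, {B,C,E}, {C,D,E}, {E}, {A,C}.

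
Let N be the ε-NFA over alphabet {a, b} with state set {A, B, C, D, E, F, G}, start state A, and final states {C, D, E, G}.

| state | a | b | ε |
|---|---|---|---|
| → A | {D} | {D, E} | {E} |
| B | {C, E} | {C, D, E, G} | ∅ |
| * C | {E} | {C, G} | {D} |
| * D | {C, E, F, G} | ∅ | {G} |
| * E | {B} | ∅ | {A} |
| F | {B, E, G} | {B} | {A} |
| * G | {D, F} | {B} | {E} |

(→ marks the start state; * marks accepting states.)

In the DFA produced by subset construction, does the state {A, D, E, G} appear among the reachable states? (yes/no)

Start state of the DFA: {A, E} (ε-closure of the NFA start).
{A, E} --a--> {A, B, D, E, G}  [new]
{A, E} --b--> {A, D, E, G}  [new]
{A, B, D, E, G} --a--> {A, B, C, D, E, F, G}  [new]
{A, B, D, E, G} --b--> {A, B, C, D, E, G}  [new]
{A, D, E, G} --a--> {A, B, C, D, E, F, G}  [seen]
{A, D, E, G} --b--> {A, B, D, E, G}  [seen]
{A, B, C, D, E, F, G} --a--> {A, B, C, D, E, F, G}  [seen]
{A, B, C, D, E, F, G} --b--> {A, B, C, D, E, G}  [seen]
{A, B, C, D, E, G} --a--> {A, B, C, D, E, F, G}  [seen]
{A, B, C, D, E, G} --b--> {A, B, C, D, E, G}  [seen]
Reachable DFA states: {A, E}, {A, B, D, E, G}, {A, D, E, G}, {A, B, C, D, E, F, G}, {A, B, C, D, E, G}.
{A, D, E, G} is among them.

yes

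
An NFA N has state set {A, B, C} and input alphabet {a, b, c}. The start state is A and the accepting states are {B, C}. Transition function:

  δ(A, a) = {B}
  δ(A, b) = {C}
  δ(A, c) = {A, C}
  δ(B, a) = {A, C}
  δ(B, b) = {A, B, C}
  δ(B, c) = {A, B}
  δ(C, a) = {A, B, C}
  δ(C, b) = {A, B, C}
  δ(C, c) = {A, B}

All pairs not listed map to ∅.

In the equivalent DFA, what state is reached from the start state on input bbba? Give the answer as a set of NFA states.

Start: {A}.
δ(A,b) = {C}.
Union: {C}.
After b: {C}.
δ(C,b) = {A, B, C}.
Union: {A, B, C}.
After b: {A, B, C}.
δ(A,b) = {C}; δ(B,b) = {A, B, C}; δ(C,b) = {A, B, C}.
Union: {A, B, C}.
After b: {A, B, C}.
δ(A,a) = {B}; δ(B,a) = {A, C}; δ(C,a) = {A, B, C}.
Union: {A, B, C}.
After a: {A, B, C}.

{A, B, C}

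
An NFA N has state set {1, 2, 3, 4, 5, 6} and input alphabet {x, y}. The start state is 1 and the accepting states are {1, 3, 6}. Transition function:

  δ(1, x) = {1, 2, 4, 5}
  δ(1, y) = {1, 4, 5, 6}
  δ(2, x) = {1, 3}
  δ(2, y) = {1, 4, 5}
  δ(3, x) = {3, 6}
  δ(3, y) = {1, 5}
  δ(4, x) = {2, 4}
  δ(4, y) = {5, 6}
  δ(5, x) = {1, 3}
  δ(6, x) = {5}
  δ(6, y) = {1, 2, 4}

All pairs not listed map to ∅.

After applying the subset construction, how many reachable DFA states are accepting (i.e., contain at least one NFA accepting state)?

6

Start state of the DFA: {1}.
{1} --x--> {1, 2, 4, 5}  [new]
{1} --y--> {1, 4, 5, 6}  [new]
{1, 2, 4, 5} --x--> {1, 2, 3, 4, 5}  [new]
{1, 2, 4, 5} --y--> {1, 4, 5, 6}  [seen]
{1, 4, 5, 6} --x--> {1, 2, 3, 4, 5}  [seen]
{1, 4, 5, 6} --y--> {1, 2, 4, 5, 6}  [new]
{1, 2, 3, 4, 5} --x--> {1, 2, 3, 4, 5, 6}  [new]
{1, 2, 3, 4, 5} --y--> {1, 4, 5, 6}  [seen]
{1, 2, 4, 5, 6} --x--> {1, 2, 3, 4, 5}  [seen]
{1, 2, 4, 5, 6} --y--> {1, 2, 4, 5, 6}  [seen]
{1, 2, 3, 4, 5, 6} --x--> {1, 2, 3, 4, 5, 6}  [seen]
{1, 2, 3, 4, 5, 6} --y--> {1, 2, 4, 5, 6}  [seen]
Reachable DFA states: {1}, {1, 2, 4, 5}, {1, 4, 5, 6}, {1, 2, 3, 4, 5}, {1, 2, 4, 5, 6}, {1, 2, 3, 4, 5, 6}.
Accepting DFA states (contain an NFA accepting state): {1}, {1, 2, 4, 5}, {1, 4, 5, 6}, {1, 2, 3, 4, 5}, {1, 2, 4, 5, 6}, {1, 2, 3, 4, 5, 6}.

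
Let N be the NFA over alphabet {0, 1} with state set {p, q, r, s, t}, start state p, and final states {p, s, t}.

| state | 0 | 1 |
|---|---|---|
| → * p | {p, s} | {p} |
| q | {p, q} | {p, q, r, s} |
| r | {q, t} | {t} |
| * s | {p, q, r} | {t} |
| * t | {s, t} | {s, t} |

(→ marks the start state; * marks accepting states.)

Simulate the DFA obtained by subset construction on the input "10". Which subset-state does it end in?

Start: {p}.
δ(p,1) = {p}.
Union: {p}.
After 1: {p}.
δ(p,0) = {p, s}.
Union: {p, s}.
After 0: {p, s}.

{p, s}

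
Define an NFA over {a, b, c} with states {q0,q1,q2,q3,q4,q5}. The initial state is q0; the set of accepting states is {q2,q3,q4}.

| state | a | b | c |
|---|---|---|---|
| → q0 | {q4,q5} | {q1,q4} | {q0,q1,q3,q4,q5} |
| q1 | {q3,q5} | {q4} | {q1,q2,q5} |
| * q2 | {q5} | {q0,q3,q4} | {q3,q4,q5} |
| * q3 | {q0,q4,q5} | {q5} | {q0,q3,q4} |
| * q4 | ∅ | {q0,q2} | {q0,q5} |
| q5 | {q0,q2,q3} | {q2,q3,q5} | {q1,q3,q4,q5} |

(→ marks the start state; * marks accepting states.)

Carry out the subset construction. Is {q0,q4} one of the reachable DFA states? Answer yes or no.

Start state of the DFA: {q0}.
{q0} --a--> {q4,q5}  [new]
{q0} --b--> {q1,q4}  [new]
{q0} --c--> {q0,q1,q3,q4,q5}  [new]
{q4,q5} --a--> {q0,q2,q3}  [new]
{q4,q5} --b--> {q0,q2,q3,q5}  [new]
{q4,q5} --c--> {q0,q1,q3,q4,q5}  [seen]
{q1,q4} --a--> {q3,q5}  [new]
{q1,q4} --b--> {q0,q2,q4}  [new]
{q1,q4} --c--> {q0,q1,q2,q5}  [new]
{q0,q1,q3,q4,q5} --a--> {q0,q2,q3,q4,q5}  [new]
{q0,q1,q3,q4,q5} --b--> {q0,q1,q2,q3,q4,q5}  [new]
{q0,q1,q3,q4,q5} --c--> {q0,q1,q2,q3,q4,q5}  [seen]
{q0,q2,q3} --a--> {q0,q4,q5}  [new]
{q0,q2,q3} --b--> {q0,q1,q3,q4,q5}  [seen]
{q0,q2,q3} --c--> {q0,q1,q3,q4,q5}  [seen]
{q0,q2,q3,q5} --a--> {q0,q2,q3,q4,q5}  [seen]
{q0,q2,q3,q5} --b--> {q0,q1,q2,q3,q4,q5}  [seen]
{q0,q2,q3,q5} --c--> {q0,q1,q3,q4,q5}  [seen]
{q3,q5} --a--> {q0,q2,q3,q4,q5}  [seen]
{q3,q5} --b--> {q2,q3,q5}  [new]
{q3,q5} --c--> {q0,q1,q3,q4,q5}  [seen]
{q0,q2,q4} --a--> {q4,q5}  [seen]
{q0,q2,q4} --b--> {q0,q1,q2,q3,q4}  [new]
{q0,q2,q4} --c--> {q0,q1,q3,q4,q5}  [seen]
{q0,q1,q2,q5} --a--> {q0,q2,q3,q4,q5}  [seen]
{q0,q1,q2,q5} --b--> {q0,q1,q2,q3,q4,q5}  [seen]
{q0,q1,q2,q5} --c--> {q0,q1,q2,q3,q4,q5}  [seen]
{q0,q2,q3,q4,q5} --a--> {q0,q2,q3,q4,q5}  [seen]
{q0,q2,q3,q4,q5} --b--> {q0,q1,q2,q3,q4,q5}  [seen]
{q0,q2,q3,q4,q5} --c--> {q0,q1,q3,q4,q5}  [seen]
{q0,q1,q2,q3,q4,q5} --a--> {q0,q2,q3,q4,q5}  [seen]
{q0,q1,q2,q3,q4,q5} --b--> {q0,q1,q2,q3,q4,q5}  [seen]
{q0,q1,q2,q3,q4,q5} --c--> {q0,q1,q2,q3,q4,q5}  [seen]
{q0,q4,q5} --a--> {q0,q2,q3,q4,q5}  [seen]
{q0,q4,q5} --b--> {q0,q1,q2,q3,q4,q5}  [seen]
{q0,q4,q5} --c--> {q0,q1,q3,q4,q5}  [seen]
{q2,q3,q5} --a--> {q0,q2,q3,q4,q5}  [seen]
{q2,q3,q5} --b--> {q0,q2,q3,q4,q5}  [seen]
{q2,q3,q5} --c--> {q0,q1,q3,q4,q5}  [seen]
{q0,q1,q2,q3,q4} --a--> {q0,q3,q4,q5}  [new]
{q0,q1,q2,q3,q4} --b--> {q0,q1,q2,q3,q4,q5}  [seen]
{q0,q1,q2,q3,q4} --c--> {q0,q1,q2,q3,q4,q5}  [seen]
{q0,q3,q4,q5} --a--> {q0,q2,q3,q4,q5}  [seen]
{q0,q3,q4,q5} --b--> {q0,q1,q2,q3,q4,q5}  [seen]
{q0,q3,q4,q5} --c--> {q0,q1,q3,q4,q5}  [seen]
Reachable DFA states: {q0}, {q4,q5}, {q1,q4}, {q0,q1,q3,q4,q5}, {q0,q2,q3}, {q0,q2,q3,q5}, {q3,q5}, {q0,q2,q4}, {q0,q1,q2,q5}, {q0,q2,q3,q4,q5}, {q0,q1,q2,q3,q4,q5}, {q0,q4,q5}, {q2,q3,q5}, {q0,q1,q2,q3,q4}, {q0,q3,q4,q5}.
{q0,q4} is not among them.

no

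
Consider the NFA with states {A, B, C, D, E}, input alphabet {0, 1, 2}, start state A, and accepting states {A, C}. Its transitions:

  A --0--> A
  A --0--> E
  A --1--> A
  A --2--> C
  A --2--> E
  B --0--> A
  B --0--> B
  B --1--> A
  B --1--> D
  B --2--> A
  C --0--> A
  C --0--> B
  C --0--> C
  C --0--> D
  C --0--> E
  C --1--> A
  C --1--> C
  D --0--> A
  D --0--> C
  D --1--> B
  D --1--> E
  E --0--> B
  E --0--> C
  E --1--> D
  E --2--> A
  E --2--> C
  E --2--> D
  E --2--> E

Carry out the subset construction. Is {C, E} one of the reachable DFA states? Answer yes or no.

yes

Start state of the DFA: {A}.
{A} --0--> {A, E}  [new]
{A} --1--> {A}  [seen]
{A} --2--> {C, E}  [new]
{A, E} --0--> {A, B, C, E}  [new]
{A, E} --1--> {A, D}  [new]
{A, E} --2--> {A, C, D, E}  [new]
{C, E} --0--> {A, B, C, D, E}  [new]
{C, E} --1--> {A, C, D}  [new]
{C, E} --2--> {A, C, D, E}  [seen]
{A, B, C, E} --0--> {A, B, C, D, E}  [seen]
{A, B, C, E} --1--> {A, C, D}  [seen]
{A, B, C, E} --2--> {A, C, D, E}  [seen]
{A, D} --0--> {A, C, E}  [new]
{A, D} --1--> {A, B, E}  [new]
{A, D} --2--> {C, E}  [seen]
{A, C, D, E} --0--> {A, B, C, D, E}  [seen]
{A, C, D, E} --1--> {A, B, C, D, E}  [seen]
{A, C, D, E} --2--> {A, C, D, E}  [seen]
{A, B, C, D, E} --0--> {A, B, C, D, E}  [seen]
{A, B, C, D, E} --1--> {A, B, C, D, E}  [seen]
{A, B, C, D, E} --2--> {A, C, D, E}  [seen]
{A, C, D} --0--> {A, B, C, D, E}  [seen]
{A, C, D} --1--> {A, B, C, E}  [seen]
{A, C, D} --2--> {C, E}  [seen]
{A, C, E} --0--> {A, B, C, D, E}  [seen]
{A, C, E} --1--> {A, C, D}  [seen]
{A, C, E} --2--> {A, C, D, E}  [seen]
{A, B, E} --0--> {A, B, C, E}  [seen]
{A, B, E} --1--> {A, D}  [seen]
{A, B, E} --2--> {A, C, D, E}  [seen]
Reachable DFA states: {A}, {A, E}, {C, E}, {A, B, C, E}, {A, D}, {A, C, D, E}, {A, B, C, D, E}, {A, C, D}, {A, C, E}, {A, B, E}.
{C, E} is among them.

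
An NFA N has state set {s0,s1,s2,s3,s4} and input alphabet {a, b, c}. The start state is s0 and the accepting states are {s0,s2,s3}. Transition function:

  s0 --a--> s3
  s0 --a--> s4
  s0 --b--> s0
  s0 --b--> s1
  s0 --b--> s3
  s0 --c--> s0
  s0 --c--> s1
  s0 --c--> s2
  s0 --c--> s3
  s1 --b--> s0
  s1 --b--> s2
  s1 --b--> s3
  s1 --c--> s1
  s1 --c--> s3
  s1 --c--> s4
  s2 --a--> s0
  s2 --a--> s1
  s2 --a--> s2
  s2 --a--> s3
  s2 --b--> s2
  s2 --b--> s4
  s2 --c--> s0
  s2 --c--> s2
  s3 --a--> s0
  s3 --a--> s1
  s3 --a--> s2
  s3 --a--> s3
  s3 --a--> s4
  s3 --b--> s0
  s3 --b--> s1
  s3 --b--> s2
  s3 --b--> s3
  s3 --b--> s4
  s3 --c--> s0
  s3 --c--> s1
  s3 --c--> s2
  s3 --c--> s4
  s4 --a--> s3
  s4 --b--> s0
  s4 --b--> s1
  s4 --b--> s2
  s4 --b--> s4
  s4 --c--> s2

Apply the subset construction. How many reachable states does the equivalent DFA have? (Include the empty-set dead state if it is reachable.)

Start state of the DFA: {s0}.
{s0} --a--> {s3,s4}  [new]
{s0} --b--> {s0,s1,s3}  [new]
{s0} --c--> {s0,s1,s2,s3}  [new]
{s3,s4} --a--> {s0,s1,s2,s3,s4}  [new]
{s3,s4} --b--> {s0,s1,s2,s3,s4}  [seen]
{s3,s4} --c--> {s0,s1,s2,s4}  [new]
{s0,s1,s3} --a--> {s0,s1,s2,s3,s4}  [seen]
{s0,s1,s3} --b--> {s0,s1,s2,s3,s4}  [seen]
{s0,s1,s3} --c--> {s0,s1,s2,s3,s4}  [seen]
{s0,s1,s2,s3} --a--> {s0,s1,s2,s3,s4}  [seen]
{s0,s1,s2,s3} --b--> {s0,s1,s2,s3,s4}  [seen]
{s0,s1,s2,s3} --c--> {s0,s1,s2,s3,s4}  [seen]
{s0,s1,s2,s3,s4} --a--> {s0,s1,s2,s3,s4}  [seen]
{s0,s1,s2,s3,s4} --b--> {s0,s1,s2,s3,s4}  [seen]
{s0,s1,s2,s3,s4} --c--> {s0,s1,s2,s3,s4}  [seen]
{s0,s1,s2,s4} --a--> {s0,s1,s2,s3,s4}  [seen]
{s0,s1,s2,s4} --b--> {s0,s1,s2,s3,s4}  [seen]
{s0,s1,s2,s4} --c--> {s0,s1,s2,s3,s4}  [seen]
Reachable DFA states: {s0}, {s3,s4}, {s0,s1,s3}, {s0,s1,s2,s3}, {s0,s1,s2,s3,s4}, {s0,s1,s2,s4}.

6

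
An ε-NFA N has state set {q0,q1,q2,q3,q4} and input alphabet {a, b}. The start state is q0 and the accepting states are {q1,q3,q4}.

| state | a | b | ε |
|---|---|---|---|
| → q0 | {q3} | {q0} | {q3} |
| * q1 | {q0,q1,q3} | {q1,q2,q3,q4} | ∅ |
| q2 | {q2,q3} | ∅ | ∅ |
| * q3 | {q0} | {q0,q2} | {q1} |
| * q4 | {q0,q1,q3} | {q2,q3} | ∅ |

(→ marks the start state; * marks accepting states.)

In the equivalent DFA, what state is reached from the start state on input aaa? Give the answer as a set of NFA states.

Start: {q0,q1,q3}.
δ(q0,a) = {q3}; δ(q1,a) = {q0,q1,q3}; δ(q3,a) = {q0}.
Union: {q0,q1,q3}.
After a: {q0,q1,q3}.
δ(q0,a) = {q3}; δ(q1,a) = {q0,q1,q3}; δ(q3,a) = {q0}.
Union: {q0,q1,q3}.
After a: {q0,q1,q3}.
δ(q0,a) = {q3}; δ(q1,a) = {q0,q1,q3}; δ(q3,a) = {q0}.
Union: {q0,q1,q3}.
After a: {q0,q1,q3}.

{q0,q1,q3}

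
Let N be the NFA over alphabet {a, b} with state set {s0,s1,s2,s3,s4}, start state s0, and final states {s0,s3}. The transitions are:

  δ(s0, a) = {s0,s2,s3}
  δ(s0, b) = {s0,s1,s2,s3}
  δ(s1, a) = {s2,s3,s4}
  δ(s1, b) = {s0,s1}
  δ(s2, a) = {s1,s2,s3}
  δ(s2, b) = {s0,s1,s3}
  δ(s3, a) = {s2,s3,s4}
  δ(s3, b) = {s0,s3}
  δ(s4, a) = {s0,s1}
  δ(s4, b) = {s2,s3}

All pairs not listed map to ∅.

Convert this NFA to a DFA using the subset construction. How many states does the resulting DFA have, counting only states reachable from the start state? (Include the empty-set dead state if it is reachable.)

Start state of the DFA: {s0}.
{s0} --a--> {s0,s2,s3}  [new]
{s0} --b--> {s0,s1,s2,s3}  [new]
{s0,s2,s3} --a--> {s0,s1,s2,s3,s4}  [new]
{s0,s2,s3} --b--> {s0,s1,s2,s3}  [seen]
{s0,s1,s2,s3} --a--> {s0,s1,s2,s3,s4}  [seen]
{s0,s1,s2,s3} --b--> {s0,s1,s2,s3}  [seen]
{s0,s1,s2,s3,s4} --a--> {s0,s1,s2,s3,s4}  [seen]
{s0,s1,s2,s3,s4} --b--> {s0,s1,s2,s3}  [seen]
Reachable DFA states: {s0}, {s0,s2,s3}, {s0,s1,s2,s3}, {s0,s1,s2,s3,s4}.

4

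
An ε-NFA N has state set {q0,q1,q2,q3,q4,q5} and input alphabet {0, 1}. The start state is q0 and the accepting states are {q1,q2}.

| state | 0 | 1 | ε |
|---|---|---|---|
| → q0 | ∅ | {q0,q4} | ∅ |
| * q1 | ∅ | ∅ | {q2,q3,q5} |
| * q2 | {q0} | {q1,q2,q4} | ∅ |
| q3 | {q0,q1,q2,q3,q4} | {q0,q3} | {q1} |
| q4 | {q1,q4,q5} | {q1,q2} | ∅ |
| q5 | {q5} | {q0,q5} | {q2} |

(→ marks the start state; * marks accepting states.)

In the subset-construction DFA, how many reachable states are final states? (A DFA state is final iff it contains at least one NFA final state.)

2

Start state of the DFA: {q0} (ε-closure of the NFA start).
{q0} --0--> ∅  [new]
{q0} --1--> {q0,q4}  [new]
∅ --0--> ∅  [seen]
∅ --1--> ∅  [seen]
{q0,q4} --0--> {q1,q2,q3,q4,q5}  [new]
{q0,q4} --1--> {q0,q1,q2,q3,q4,q5}  [new]
{q1,q2,q3,q4,q5} --0--> {q0,q1,q2,q3,q4,q5}  [seen]
{q1,q2,q3,q4,q5} --1--> {q0,q1,q2,q3,q4,q5}  [seen]
{q0,q1,q2,q3,q4,q5} --0--> {q0,q1,q2,q3,q4,q5}  [seen]
{q0,q1,q2,q3,q4,q5} --1--> {q0,q1,q2,q3,q4,q5}  [seen]
Reachable DFA states: {q0}, ∅, {q0,q4}, {q1,q2,q3,q4,q5}, {q0,q1,q2,q3,q4,q5}.
Accepting DFA states (contain an NFA accepting state): {q1,q2,q3,q4,q5}, {q0,q1,q2,q3,q4,q5}.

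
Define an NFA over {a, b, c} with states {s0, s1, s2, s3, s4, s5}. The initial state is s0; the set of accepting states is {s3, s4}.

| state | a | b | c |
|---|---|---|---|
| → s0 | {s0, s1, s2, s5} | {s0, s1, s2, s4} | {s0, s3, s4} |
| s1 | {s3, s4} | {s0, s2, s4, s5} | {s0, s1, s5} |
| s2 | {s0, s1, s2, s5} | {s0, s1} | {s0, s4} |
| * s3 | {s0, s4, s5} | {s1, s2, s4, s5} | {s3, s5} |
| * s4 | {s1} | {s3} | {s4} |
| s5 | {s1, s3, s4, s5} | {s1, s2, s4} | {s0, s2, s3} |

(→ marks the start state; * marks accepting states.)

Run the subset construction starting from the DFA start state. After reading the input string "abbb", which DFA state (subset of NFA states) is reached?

Start: {s0}.
δ(s0,a) = {s0, s1, s2, s5}.
Union: {s0, s1, s2, s5}.
After a: {s0, s1, s2, s5}.
δ(s0,b) = {s0, s1, s2, s4}; δ(s1,b) = {s0, s2, s4, s5}; δ(s2,b) = {s0, s1}; δ(s5,b) = {s1, s2, s4}.
Union: {s0, s1, s2, s4, s5}.
After b: {s0, s1, s2, s4, s5}.
δ(s0,b) = {s0, s1, s2, s4}; δ(s1,b) = {s0, s2, s4, s5}; δ(s2,b) = {s0, s1}; δ(s4,b) = {s3}; δ(s5,b) = {s1, s2, s4}.
Union: {s0, s1, s2, s3, s4, s5}.
After b: {s0, s1, s2, s3, s4, s5}.
δ(s0,b) = {s0, s1, s2, s4}; δ(s1,b) = {s0, s2, s4, s5}; δ(s2,b) = {s0, s1}; δ(s3,b) = {s1, s2, s4, s5}; δ(s4,b) = {s3}; δ(s5,b) = {s1, s2, s4}.
Union: {s0, s1, s2, s3, s4, s5}.
After b: {s0, s1, s2, s3, s4, s5}.

{s0, s1, s2, s3, s4, s5}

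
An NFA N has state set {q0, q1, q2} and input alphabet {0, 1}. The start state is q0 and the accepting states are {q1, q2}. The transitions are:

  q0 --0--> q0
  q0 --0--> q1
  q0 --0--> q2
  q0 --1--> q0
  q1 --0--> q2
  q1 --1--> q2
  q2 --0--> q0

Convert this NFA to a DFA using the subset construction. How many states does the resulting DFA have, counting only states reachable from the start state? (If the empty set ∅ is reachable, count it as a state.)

3

Start state of the DFA: {q0}.
{q0} --0--> {q0, q1, q2}  [new]
{q0} --1--> {q0}  [seen]
{q0, q1, q2} --0--> {q0, q1, q2}  [seen]
{q0, q1, q2} --1--> {q0, q2}  [new]
{q0, q2} --0--> {q0, q1, q2}  [seen]
{q0, q2} --1--> {q0}  [seen]
Reachable DFA states: {q0}, {q0, q1, q2}, {q0, q2}.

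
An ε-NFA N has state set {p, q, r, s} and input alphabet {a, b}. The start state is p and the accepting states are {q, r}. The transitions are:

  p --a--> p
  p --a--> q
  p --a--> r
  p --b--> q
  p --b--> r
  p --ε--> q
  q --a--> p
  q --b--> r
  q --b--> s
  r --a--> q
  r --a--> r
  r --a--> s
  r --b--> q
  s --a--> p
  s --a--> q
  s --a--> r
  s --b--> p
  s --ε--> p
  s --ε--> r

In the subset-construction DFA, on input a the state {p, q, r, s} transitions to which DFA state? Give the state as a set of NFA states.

δ(p,a) = {p, q, r}; δ(q,a) = {p}; δ(r,a) = {q, r, s}; δ(s,a) = {p, q, r}.
Union: {p, q, r, s}.

{p, q, r, s}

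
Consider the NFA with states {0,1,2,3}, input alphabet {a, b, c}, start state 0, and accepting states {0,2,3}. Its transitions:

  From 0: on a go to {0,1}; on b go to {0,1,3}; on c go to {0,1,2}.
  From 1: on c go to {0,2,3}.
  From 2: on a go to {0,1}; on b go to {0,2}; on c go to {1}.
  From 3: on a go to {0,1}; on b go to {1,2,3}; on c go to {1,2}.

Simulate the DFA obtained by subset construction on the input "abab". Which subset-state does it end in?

Start: {0}.
δ(0,a) = {0,1}.
Union: {0,1}.
After a: {0,1}.
δ(0,b) = {0,1,3}; δ(1,b) = ∅.
Union: {0,1,3}.
After b: {0,1,3}.
δ(0,a) = {0,1}; δ(1,a) = ∅; δ(3,a) = {0,1}.
Union: {0,1}.
After a: {0,1}.
δ(0,b) = {0,1,3}; δ(1,b) = ∅.
Union: {0,1,3}.
After b: {0,1,3}.

{0,1,3}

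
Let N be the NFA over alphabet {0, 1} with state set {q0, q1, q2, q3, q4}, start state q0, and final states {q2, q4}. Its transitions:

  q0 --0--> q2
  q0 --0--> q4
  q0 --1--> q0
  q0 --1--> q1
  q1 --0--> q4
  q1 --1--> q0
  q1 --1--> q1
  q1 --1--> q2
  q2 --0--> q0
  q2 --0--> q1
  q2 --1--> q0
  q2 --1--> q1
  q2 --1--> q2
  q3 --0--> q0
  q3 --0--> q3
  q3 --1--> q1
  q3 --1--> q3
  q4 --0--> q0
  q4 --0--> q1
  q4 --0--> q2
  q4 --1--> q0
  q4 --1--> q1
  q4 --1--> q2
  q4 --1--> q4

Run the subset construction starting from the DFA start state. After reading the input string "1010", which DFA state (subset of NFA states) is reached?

Start: {q0}.
δ(q0,1) = {q0, q1}.
Union: {q0, q1}.
After 1: {q0, q1}.
δ(q0,0) = {q2, q4}; δ(q1,0) = {q4}.
Union: {q2, q4}.
After 0: {q2, q4}.
δ(q2,1) = {q0, q1, q2}; δ(q4,1) = {q0, q1, q2, q4}.
Union: {q0, q1, q2, q4}.
After 1: {q0, q1, q2, q4}.
δ(q0,0) = {q2, q4}; δ(q1,0) = {q4}; δ(q2,0) = {q0, q1}; δ(q4,0) = {q0, q1, q2}.
Union: {q0, q1, q2, q4}.
After 0: {q0, q1, q2, q4}.

{q0, q1, q2, q4}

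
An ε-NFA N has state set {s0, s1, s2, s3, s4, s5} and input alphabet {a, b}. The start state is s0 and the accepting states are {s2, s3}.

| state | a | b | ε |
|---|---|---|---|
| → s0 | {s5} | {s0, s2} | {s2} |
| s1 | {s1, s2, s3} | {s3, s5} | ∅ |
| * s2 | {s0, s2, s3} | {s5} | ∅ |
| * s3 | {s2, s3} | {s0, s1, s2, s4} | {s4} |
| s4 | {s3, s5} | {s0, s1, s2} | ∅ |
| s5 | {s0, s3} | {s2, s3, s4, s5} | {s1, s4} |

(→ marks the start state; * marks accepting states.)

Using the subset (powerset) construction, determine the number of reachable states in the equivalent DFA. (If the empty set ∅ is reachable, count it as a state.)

Start state of the DFA: {s0, s2} (ε-closure of the NFA start).
{s0, s2} --a--> {s0, s1, s2, s3, s4, s5}  [new]
{s0, s2} --b--> {s0, s1, s2, s4, s5}  [new]
{s0, s1, s2, s3, s4, s5} --a--> {s0, s1, s2, s3, s4, s5}  [seen]
{s0, s1, s2, s3, s4, s5} --b--> {s0, s1, s2, s3, s4, s5}  [seen]
{s0, s1, s2, s4, s5} --a--> {s0, s1, s2, s3, s4, s5}  [seen]
{s0, s1, s2, s4, s5} --b--> {s0, s1, s2, s3, s4, s5}  [seen]
Reachable DFA states: {s0, s2}, {s0, s1, s2, s3, s4, s5}, {s0, s1, s2, s4, s5}.

3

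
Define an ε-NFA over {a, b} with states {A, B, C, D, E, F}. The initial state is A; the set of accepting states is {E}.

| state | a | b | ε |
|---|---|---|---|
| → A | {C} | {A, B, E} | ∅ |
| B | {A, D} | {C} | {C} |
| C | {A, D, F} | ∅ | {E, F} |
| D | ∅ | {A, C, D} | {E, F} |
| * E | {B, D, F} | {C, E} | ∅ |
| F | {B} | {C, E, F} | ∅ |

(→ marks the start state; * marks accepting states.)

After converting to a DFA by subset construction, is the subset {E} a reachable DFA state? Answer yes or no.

Start state of the DFA: {A} (ε-closure of the NFA start).
{A} --a--> {C, E, F}  [new]
{A} --b--> {A, B, C, E, F}  [new]
{C, E, F} --a--> {A, B, C, D, E, F}  [new]
{C, E, F} --b--> {C, E, F}  [seen]
{A, B, C, E, F} --a--> {A, B, C, D, E, F}  [seen]
{A, B, C, E, F} --b--> {A, B, C, E, F}  [seen]
{A, B, C, D, E, F} --a--> {A, B, C, D, E, F}  [seen]
{A, B, C, D, E, F} --b--> {A, B, C, D, E, F}  [seen]
Reachable DFA states: {A}, {C, E, F}, {A, B, C, E, F}, {A, B, C, D, E, F}.
{E} is not among them.

no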